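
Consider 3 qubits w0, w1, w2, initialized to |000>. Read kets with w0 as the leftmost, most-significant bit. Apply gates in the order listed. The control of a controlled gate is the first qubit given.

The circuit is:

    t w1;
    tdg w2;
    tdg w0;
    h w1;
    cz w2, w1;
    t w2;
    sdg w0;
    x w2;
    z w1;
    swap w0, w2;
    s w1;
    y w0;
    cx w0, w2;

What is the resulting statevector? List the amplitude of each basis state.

The resulting statevector has amplitude -sqrt(2)*I/2 on |000>, -sqrt(2)/2 on |010>, and 0 on every other basis state.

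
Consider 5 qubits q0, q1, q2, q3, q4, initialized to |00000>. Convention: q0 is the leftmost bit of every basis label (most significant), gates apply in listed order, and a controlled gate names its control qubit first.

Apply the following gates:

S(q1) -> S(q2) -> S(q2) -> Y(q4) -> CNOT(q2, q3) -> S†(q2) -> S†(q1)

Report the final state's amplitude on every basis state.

The final amplitudes are I on |00001>, and 0 on every other basis state.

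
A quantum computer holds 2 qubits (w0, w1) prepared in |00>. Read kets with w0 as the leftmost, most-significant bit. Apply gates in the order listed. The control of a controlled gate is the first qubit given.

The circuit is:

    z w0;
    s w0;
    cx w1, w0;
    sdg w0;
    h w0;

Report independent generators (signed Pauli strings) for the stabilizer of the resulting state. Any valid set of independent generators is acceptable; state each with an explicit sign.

One valid set of independent stabilizer generators is +XI, +IZ (any independent generating set of the same group is equally correct).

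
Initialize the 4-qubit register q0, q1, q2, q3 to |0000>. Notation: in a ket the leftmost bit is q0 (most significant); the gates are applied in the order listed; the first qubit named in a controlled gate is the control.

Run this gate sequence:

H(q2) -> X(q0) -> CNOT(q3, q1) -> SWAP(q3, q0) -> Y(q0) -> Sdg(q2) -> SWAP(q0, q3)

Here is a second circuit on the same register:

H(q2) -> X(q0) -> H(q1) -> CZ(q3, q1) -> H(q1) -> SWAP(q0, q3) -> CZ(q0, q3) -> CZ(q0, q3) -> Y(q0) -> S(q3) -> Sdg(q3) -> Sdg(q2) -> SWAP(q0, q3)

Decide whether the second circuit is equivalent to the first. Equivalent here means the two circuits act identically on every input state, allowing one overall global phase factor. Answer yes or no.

Yes — the two circuits implement the same unitary up to a global phase.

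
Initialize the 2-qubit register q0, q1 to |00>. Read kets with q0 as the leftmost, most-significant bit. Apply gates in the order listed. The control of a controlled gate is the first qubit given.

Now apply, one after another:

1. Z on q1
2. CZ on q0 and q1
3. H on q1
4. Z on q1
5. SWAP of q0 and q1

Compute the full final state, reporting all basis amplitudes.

After the circuit, the state carries amplitude sqrt(2)/2 on |00>, 0 on |01>, -sqrt(2)/2 on |10>, 0 on |11>.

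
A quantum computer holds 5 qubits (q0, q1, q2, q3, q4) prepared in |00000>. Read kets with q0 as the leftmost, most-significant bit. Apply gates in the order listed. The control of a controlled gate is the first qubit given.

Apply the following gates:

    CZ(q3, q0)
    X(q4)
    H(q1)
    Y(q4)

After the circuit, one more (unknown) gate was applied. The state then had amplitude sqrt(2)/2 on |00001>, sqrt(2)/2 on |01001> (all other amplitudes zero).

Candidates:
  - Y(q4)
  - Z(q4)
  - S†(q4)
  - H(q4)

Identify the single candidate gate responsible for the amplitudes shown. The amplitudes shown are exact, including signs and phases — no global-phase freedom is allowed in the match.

It was Y(q4) that produced the state shown.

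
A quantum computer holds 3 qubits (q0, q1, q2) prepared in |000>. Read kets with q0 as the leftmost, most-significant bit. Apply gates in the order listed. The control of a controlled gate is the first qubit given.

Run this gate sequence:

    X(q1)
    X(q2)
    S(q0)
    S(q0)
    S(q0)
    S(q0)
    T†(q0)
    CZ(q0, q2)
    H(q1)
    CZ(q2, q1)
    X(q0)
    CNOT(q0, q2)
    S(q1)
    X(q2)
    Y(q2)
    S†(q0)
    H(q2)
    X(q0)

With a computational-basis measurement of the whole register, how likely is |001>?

The probability of measuring |001> is 1/4. Key observation: steps 3-6 multiply out to the identity, so the circuit reduces to the remaining gates.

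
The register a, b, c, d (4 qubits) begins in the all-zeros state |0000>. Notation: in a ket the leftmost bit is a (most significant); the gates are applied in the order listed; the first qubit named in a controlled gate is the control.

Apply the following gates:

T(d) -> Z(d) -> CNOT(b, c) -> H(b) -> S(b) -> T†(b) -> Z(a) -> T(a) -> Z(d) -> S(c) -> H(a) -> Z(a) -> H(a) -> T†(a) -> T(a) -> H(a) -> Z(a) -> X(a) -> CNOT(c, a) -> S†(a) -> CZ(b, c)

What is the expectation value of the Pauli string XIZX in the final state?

In the final state, XIZX has expectation 0. Key observation: gates 12-17 undo each other exactly, leaving only the rest of the circuit to track.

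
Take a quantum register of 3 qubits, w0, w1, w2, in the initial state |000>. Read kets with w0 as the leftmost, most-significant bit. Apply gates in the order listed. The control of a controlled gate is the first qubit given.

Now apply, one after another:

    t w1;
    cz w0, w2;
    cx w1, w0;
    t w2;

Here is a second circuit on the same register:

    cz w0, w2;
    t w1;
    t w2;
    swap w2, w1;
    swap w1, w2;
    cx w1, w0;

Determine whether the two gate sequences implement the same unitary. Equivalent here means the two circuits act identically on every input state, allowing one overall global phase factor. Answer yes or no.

Yes: on every input state the two circuits agree up to one overall phase factor.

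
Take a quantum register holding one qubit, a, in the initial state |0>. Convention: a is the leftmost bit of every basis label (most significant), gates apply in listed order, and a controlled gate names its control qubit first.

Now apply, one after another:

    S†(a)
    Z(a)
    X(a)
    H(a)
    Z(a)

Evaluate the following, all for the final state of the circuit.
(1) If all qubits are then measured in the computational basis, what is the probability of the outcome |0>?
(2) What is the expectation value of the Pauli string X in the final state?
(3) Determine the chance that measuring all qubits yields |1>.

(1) The probability of measuring |0> is 1/2.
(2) In the final state, X has expectation 1.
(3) Outcome |1> occurs with probability 1/2.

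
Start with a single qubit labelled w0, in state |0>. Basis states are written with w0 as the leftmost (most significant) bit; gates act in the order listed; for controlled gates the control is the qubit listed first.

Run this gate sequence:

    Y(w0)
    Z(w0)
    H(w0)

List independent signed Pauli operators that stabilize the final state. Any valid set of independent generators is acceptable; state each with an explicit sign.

The stabilizer group can be generated by -X, among other valid generating sets.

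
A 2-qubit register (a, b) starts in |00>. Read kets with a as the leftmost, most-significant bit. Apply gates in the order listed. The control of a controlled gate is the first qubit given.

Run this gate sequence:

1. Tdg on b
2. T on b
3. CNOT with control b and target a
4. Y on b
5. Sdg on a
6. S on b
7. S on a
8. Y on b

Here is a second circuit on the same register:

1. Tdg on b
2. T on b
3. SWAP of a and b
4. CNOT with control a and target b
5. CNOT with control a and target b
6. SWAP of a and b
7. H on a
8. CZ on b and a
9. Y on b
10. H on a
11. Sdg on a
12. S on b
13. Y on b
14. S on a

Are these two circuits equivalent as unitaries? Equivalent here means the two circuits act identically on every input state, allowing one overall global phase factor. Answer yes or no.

Yes — the two circuits implement the same unitary up to a global phase.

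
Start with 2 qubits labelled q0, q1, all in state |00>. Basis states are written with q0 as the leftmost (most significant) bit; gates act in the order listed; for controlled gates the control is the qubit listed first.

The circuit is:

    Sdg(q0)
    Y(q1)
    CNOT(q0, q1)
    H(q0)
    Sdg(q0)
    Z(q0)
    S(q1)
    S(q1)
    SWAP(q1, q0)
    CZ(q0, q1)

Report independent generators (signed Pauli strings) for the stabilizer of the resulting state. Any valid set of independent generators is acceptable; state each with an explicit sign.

The final state is stabilized by the group generated by -IY, -ZI; other independent generating sets are equally valid.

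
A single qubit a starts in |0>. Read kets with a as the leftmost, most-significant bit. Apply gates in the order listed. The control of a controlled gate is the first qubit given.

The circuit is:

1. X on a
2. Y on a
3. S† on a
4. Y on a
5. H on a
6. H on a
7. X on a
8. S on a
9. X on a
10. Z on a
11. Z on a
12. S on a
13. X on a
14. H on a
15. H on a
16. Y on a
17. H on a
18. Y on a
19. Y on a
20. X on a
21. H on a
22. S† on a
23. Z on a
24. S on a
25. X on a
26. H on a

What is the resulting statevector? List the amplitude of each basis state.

After the circuit, the state carries amplitude -sqrt(2)/2 on |0>, -sqrt(2)/2 on |1>.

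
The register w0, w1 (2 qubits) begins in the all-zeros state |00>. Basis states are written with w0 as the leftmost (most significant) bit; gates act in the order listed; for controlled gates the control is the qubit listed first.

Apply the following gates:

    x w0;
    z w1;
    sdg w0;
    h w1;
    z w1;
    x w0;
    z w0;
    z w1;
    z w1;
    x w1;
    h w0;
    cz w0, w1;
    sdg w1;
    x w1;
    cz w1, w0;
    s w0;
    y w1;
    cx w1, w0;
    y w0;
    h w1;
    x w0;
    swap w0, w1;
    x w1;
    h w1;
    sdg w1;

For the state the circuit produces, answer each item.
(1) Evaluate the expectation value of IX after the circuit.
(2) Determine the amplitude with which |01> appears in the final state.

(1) The observable IX averages to 0.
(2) The final state's coefficient on |01> equals I/2.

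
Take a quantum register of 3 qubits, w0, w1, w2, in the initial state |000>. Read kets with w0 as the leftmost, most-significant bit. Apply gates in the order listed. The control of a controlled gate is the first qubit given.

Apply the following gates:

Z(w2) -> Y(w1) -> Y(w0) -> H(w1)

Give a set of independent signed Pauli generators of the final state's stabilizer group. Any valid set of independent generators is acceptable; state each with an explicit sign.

The final state is stabilized by the group generated by -IXI, -ZII, +IIZ; other independent generating sets are equally valid.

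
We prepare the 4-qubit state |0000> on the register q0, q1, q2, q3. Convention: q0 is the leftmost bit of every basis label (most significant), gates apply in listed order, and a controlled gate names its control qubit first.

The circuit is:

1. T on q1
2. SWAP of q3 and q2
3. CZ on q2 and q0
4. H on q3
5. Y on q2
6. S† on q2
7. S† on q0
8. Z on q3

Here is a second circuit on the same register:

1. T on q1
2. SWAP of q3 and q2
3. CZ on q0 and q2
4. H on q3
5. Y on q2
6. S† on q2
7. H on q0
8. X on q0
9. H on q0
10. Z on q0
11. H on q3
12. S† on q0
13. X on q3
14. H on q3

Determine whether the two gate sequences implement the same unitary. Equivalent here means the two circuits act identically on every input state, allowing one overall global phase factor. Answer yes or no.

Yes, they are equivalent — the unitaries differ by at most a global phase.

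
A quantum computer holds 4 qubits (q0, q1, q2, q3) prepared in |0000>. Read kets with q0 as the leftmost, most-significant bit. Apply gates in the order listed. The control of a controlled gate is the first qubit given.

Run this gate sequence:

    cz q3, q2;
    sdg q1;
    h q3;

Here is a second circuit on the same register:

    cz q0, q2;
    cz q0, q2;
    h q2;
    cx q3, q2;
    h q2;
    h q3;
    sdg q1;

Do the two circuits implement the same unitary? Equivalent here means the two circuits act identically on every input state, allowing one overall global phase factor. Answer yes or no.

Yes — the two circuits implement the same unitary up to a global phase.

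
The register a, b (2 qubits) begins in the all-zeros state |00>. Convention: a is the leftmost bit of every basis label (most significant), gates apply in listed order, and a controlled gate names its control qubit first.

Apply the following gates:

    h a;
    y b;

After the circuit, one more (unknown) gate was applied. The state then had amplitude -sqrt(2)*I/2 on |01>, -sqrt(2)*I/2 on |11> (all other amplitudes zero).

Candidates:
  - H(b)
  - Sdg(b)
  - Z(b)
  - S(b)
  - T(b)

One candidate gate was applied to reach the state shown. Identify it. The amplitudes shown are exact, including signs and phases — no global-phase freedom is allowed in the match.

The applied gate was Z(b).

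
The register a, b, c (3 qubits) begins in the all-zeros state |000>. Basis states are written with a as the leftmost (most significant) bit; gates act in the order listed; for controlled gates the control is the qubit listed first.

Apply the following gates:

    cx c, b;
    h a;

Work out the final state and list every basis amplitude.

The final amplitudes are sqrt(2)/2 on |000>, sqrt(2)/2 on |100>, and 0 on every other basis state.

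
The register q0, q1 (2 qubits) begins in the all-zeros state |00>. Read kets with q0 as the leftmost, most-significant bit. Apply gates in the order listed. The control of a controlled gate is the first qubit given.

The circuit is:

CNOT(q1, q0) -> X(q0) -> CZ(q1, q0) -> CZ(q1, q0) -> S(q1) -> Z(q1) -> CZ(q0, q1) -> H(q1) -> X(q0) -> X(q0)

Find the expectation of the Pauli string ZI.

In the final state, ZI has expectation -1. Key observation: the block from step 3 through step 4 cancels to the identity and can be dropped.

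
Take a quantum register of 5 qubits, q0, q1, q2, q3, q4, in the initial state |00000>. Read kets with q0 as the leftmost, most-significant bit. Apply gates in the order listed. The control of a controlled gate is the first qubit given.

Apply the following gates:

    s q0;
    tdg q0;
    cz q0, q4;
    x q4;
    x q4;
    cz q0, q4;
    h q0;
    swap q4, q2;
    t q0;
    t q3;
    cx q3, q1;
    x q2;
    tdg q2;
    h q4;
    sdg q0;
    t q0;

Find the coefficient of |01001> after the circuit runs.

|01001> carries amplitude 0 in the final state. Key observation: gates 3-6 undo each other exactly, leaving only the rest of the circuit to track.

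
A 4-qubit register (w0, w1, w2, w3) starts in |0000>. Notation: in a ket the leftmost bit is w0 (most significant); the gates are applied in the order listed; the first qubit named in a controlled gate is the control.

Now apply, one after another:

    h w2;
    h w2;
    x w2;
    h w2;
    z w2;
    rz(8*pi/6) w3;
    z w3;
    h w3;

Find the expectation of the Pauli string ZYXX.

In the final state, ZYXX has expectation 0. Key observation: steps 2-5 multiply out to the identity, so the circuit reduces to the remaining gates.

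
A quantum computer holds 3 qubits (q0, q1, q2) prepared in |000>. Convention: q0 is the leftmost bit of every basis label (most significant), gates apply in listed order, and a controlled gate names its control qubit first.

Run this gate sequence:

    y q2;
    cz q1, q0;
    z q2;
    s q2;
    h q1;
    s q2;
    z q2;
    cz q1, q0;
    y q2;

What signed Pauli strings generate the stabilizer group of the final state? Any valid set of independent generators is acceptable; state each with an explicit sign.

The stabilizer group can be generated by +IXI, +ZII, +IIZ, among other valid generating sets.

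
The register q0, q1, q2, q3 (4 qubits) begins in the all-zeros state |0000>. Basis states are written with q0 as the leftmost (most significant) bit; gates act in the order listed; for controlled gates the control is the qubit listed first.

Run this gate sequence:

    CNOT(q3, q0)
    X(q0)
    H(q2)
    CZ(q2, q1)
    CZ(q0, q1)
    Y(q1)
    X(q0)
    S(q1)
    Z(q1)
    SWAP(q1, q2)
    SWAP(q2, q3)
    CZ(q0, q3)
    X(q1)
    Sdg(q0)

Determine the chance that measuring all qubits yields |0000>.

A full measurement returns |0000> with probability 0.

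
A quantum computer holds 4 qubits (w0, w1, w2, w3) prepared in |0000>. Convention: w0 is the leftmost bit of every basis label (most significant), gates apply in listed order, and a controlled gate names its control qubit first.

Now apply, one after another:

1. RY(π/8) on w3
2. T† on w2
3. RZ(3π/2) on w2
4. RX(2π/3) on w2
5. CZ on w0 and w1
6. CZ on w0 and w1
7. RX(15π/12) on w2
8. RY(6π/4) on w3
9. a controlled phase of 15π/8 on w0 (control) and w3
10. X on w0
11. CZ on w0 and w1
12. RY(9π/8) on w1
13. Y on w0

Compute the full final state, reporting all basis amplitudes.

After the circuit, the state carries amplitude sqrt(6)*I*sqrt(sqrt(2)/4 + 1/2)*exp(-3*I*pi/4)*cos(pi/16)*cos(7*pi/16)/4 + sqrt(2)*I*sqrt(1/2 - sqrt(2)/4)*exp(-3*I*pi/4)*cos(pi/16)*cos(7*pi/16)/4 + sqrt(6)*I*sqrt(sqrt(2)/4 + 1/2)*exp(-3*I*pi/4)*sin(pi/16)*cos(7*pi/16)/4 + sqrt(2)*I*sqrt(1/2 - sqrt(2)/4)*exp(-3*I*pi/4)*sin(pi/16)*cos(7*pi/16)/4 on |0000>, sqrt(6)*I*sqrt(sqrt(2)/4 + 1/2)*exp(-3*I*pi/4)*sin(pi/16)*cos(7*pi/16)/4 + sqrt(2)*I*sqrt(1/2 - sqrt(2)/4)*exp(-3*I*pi/4)*sin(pi/16)*cos(7*pi/16)/4 - sqrt(2)*I*sqrt(1/2 - sqrt(2)/4)*exp(-3*I*pi/4)*cos(pi/16)*cos(7*pi/16)/4 - sqrt(6)*I*sqrt(sqrt(2)/4 + 1/2)*exp(-3*I*pi/4)*cos(pi/16)*cos(7*pi/16)/4 on |0001>, sqrt(6)*sqrt(1/2 - sqrt(2)/4)*exp(-3*I*pi/4)*cos(pi/16)*cos(7*pi/16)/4 + sqrt(6)*sqrt(1/2 - sqrt(2)/4)*exp(-3*I*pi/4)*sin(pi/16)*cos(7*pi/16)/4 - sqrt(2)*sqrt(sqrt(2)/4 + 1/2)*exp(-3*I*pi/4)*sin(pi/16)*cos(7*pi/16)/4 - sqrt(2)*sqrt(sqrt(2)/4 + 1/2)*exp(-3*I*pi/4)*cos(pi/16)*cos(7*pi/16)/4 on |0010>, sqrt(2)*sqrt(sqrt(2)/4 + 1/2)*exp(-3*I*pi/4)*cos(pi/16)*cos(7*pi/16)/4 + sqrt(6)*sqrt(1/2 - sqrt(2)/4)*exp(-3*I*pi/4)*sin(pi/16)*cos(7*pi/16)/4 - sqrt(2)*sqrt(sqrt(2)/4 + 1/2)*exp(-3*I*pi/4)*sin(pi/16)*cos(7*pi/16)/4 - sqrt(6)*sqrt(1/2 - sqrt(2)/4)*exp(-3*I*pi/4)*cos(pi/16)*cos(7*pi/16)/4 on |0011>, -sqrt(2)*I*sqrt(1/2 - sqrt(2)/4)*exp(-3*I*pi/4)*sin(pi/16)*sin(7*pi/16)/4 - sqrt(6)*I*sqrt(sqrt(2)/4 + 1/2)*exp(-3*I*pi/4)*sin(pi/16)*sin(7*pi/16)/4 - sqrt(2)*I*sqrt(1/2 - sqrt(2)/4)*exp(-3*I*pi/4)*sin(7*pi/16)*cos(pi/16)/4 - sqrt(6)*I*sqrt(sqrt(2)/4 + 1/2)*exp(-3*I*pi/4)*sin(7*pi/16)*cos(pi/16)/4 on |0100>, sqrt(6)*I*sqrt(sqrt(2)/4 + 1/2)*exp(-3*I*pi/4)*sin(7*pi/16)*cos(pi/16)/4 + sqrt(2)*I*sqrt(1/2 - sqrt(2)/4)*exp(-3*I*pi/4)*sin(7*pi/16)*cos(pi/16)/4 - sqrt(2)*I*sqrt(1/2 - sqrt(2)/4)*exp(-3*I*pi/4)*sin(pi/16)*sin(7*pi/16)/4 - sqrt(6)*I*sqrt(sqrt(2)/4 + 1/2)*exp(-3*I*pi/4)*sin(pi/16)*sin(7*pi/16)/4 on |0101>, sqrt(2)*sqrt(sqrt(2)/4 + 1/2)*exp(-3*I*pi/4)*sin(7*pi/16)*cos(pi/16)/4 + sqrt(2)*sqrt(sqrt(2)/4 + 1/2)*exp(-3*I*pi/4)*sin(pi/16)*sin(7*pi/16)/4 - sqrt(6)*sqrt(1/2 - sqrt(2)/4)*exp(-3*I*pi/4)*sin(pi/16)*sin(7*pi/16)/4 - sqrt(6)*sqrt(1/2 - sqrt(2)/4)*exp(-3*I*pi/4)*sin(7*pi/16)*cos(pi/16)/4 on |0110>, sqrt(6)*sqrt(1/2 - sqrt(2)/4)*exp(-3*I*pi/4)*sin(7*pi/16)*cos(pi/16)/4 + sqrt(2)*sqrt(sqrt(2)/4 + 1/2)*exp(-3*I*pi/4)*sin(pi/16)*sin(7*pi/16)/4 - sqrt(6)*sqrt(1/2 - sqrt(2)/4)*exp(-3*I*pi/4)*sin(pi/16)*sin(7*pi/16)/4 - sqrt(2)*sqrt(sqrt(2)/4 + 1/2)*exp(-3*I*pi/4)*sin(7*pi/16)*cos(pi/16)/4 on |0111>, 0 on |1000>, 0 on |1001>, 0 on |1010>, 0 on |1011>, 0 on |1100>, 0 on |1101>, 0 on |1110>, 0 on |1111>. Key observation: the block from step 5 through step 6 cancels to the identity and can be dropped.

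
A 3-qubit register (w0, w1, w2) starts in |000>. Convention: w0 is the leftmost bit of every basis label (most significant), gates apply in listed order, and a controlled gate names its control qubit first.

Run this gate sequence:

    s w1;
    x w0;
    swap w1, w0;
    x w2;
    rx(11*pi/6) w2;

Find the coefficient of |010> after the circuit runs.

The amplitude on |010> is I*(-sqrt(6) + sqrt(2))/4.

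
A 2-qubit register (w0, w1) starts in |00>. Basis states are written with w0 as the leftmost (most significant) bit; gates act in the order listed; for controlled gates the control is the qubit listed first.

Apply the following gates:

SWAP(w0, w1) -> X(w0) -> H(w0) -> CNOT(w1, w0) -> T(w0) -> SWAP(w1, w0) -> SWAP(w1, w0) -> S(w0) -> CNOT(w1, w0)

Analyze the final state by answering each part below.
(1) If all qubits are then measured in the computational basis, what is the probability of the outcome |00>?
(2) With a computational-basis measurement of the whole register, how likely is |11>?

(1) A full measurement returns |00> with probability 1/2.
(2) A full measurement returns |11> with probability 0.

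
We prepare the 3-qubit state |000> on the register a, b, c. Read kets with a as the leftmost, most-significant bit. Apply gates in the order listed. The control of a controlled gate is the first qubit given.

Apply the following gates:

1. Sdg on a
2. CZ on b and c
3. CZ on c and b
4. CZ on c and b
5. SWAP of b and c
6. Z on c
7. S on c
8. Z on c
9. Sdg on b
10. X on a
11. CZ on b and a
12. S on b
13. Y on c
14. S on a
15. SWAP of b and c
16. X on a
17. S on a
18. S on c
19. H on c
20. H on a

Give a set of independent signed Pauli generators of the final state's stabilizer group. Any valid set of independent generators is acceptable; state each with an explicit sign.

One valid set of independent stabilizer generators is +XII, +IIX, -IZI (any independent generating set of the same group is equally correct).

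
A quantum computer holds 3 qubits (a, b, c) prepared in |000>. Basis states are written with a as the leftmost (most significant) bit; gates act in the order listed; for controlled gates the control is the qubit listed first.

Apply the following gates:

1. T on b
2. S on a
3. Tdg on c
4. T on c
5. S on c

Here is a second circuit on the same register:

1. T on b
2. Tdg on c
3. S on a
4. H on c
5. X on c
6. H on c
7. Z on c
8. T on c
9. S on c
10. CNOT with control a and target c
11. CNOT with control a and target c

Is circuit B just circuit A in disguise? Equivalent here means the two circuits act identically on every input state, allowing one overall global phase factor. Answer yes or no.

Yes, they are equivalent — the unitaries differ by at most a global phase.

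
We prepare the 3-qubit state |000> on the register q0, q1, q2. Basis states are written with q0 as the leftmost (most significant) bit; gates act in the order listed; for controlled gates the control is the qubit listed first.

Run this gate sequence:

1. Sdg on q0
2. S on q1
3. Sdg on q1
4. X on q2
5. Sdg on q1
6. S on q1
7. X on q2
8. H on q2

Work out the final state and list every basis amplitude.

The resulting statevector has amplitude sqrt(2)/2 on |000>, sqrt(2)/2 on |001>, and 0 on every other basis state. Key observation: gates 4-7 undo each other exactly, leaving only the rest of the circuit to track.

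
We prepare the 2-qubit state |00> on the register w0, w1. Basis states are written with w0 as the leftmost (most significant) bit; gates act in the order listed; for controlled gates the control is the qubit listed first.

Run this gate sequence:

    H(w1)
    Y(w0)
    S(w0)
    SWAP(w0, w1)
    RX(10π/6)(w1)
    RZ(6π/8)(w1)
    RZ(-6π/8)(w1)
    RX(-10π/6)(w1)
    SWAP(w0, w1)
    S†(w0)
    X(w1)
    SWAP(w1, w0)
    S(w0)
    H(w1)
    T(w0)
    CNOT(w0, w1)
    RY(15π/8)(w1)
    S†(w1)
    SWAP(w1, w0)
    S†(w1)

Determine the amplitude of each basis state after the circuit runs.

The resulting statevector has amplitude -sqrt(2)*I*sin(3*pi/16)/2 on |00>, sqrt(2)*exp(3*I*pi/4)*sin(3*pi/16)/2 on |01>, sqrt(2)*sin(5*pi/16)/2 on |10>, -sqrt(2)*exp(I*pi/4)*sin(5*pi/16)/2 on |11>. Key observation: gates 3-10 undo each other exactly, leaving only the rest of the circuit to track.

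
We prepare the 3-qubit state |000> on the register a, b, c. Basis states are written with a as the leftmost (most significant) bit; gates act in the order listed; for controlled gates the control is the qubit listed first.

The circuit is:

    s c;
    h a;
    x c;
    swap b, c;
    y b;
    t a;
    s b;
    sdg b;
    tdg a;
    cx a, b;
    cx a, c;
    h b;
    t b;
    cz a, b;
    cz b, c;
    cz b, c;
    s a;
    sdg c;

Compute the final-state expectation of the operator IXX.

In the final state, IXX has expectation 0. Key observation: gates 6-9 undo each other exactly, leaving only the rest of the circuit to track.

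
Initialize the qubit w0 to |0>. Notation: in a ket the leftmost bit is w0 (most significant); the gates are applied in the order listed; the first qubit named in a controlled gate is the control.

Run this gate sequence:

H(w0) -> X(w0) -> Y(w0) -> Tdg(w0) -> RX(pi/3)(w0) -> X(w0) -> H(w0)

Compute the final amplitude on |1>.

The amplitude on |1> is -1/4 + exp(3*I*pi/4)/4 + sqrt(3)*exp(I*pi/4)/4 + sqrt(3)*I/4.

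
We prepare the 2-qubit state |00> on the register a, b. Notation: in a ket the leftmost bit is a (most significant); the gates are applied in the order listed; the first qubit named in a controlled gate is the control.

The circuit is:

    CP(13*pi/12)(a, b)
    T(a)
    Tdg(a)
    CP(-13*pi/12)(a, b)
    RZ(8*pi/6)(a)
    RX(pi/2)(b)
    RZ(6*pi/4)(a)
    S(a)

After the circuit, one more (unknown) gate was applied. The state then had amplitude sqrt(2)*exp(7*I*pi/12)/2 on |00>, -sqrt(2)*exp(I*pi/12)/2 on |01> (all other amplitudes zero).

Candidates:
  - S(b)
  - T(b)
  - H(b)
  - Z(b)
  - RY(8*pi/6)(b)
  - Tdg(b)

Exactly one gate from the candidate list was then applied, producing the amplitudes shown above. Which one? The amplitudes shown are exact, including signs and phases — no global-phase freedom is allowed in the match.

It was Z(b) that produced the state shown. Key observation: the block from step 1 through step 4 cancels to the identity and can be dropped.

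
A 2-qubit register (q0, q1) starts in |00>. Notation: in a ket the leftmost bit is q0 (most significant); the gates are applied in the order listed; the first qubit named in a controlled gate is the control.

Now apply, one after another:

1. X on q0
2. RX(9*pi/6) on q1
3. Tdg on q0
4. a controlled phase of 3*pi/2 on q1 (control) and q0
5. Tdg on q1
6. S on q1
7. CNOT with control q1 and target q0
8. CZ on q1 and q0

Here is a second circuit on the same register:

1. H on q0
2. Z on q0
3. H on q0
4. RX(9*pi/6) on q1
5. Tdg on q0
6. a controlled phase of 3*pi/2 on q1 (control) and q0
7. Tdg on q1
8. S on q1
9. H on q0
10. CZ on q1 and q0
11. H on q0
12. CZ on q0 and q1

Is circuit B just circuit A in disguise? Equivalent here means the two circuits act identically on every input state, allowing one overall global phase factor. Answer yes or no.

Yes, they are equivalent — the unitaries differ by at most a global phase.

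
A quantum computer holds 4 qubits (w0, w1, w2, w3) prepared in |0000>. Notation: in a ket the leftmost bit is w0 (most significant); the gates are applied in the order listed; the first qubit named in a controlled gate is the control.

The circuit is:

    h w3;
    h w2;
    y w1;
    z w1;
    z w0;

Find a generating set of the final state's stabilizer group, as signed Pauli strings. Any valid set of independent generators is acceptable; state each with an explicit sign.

The final state is stabilized by the group generated by +IIXI, +IIIX, +ZIII, -IZII; other independent generating sets are equally valid.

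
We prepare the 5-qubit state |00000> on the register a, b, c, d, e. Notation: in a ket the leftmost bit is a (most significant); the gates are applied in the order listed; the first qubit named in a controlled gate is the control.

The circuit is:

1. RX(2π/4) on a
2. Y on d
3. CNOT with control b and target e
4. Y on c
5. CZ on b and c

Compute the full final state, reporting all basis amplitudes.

The resulting statevector has amplitude -sqrt(2)/2 on |00110>, sqrt(2)*I/2 on |10110>, and 0 on every other basis state.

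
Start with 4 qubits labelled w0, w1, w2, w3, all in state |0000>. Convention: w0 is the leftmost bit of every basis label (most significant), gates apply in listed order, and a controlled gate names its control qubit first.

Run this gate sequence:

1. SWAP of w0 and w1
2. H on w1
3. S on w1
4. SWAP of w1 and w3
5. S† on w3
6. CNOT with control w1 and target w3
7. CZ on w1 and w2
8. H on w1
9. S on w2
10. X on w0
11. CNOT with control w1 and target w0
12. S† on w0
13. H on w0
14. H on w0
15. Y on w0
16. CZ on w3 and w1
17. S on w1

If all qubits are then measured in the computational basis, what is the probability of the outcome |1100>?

The probability of measuring |1100> is 1/4. Key observation: steps 13-14 multiply out to the identity, so the circuit reduces to the remaining gates.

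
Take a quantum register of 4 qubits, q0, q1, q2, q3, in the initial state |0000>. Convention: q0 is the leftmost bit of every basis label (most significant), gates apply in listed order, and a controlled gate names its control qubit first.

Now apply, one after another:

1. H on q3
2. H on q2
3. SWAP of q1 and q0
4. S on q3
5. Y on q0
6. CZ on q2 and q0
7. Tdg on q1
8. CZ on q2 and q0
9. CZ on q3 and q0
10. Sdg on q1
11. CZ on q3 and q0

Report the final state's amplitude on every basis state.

After the circuit, the state carries amplitude I/2 on |1000>, -1/2 on |1001>, I/2 on |1010>, -1/2 on |1011>, and 0 on every other basis state.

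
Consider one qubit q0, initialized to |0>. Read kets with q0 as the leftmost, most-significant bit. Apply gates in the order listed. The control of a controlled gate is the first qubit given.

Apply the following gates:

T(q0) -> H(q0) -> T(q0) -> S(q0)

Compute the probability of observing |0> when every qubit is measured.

Outcome |0> occurs with probability 1/2.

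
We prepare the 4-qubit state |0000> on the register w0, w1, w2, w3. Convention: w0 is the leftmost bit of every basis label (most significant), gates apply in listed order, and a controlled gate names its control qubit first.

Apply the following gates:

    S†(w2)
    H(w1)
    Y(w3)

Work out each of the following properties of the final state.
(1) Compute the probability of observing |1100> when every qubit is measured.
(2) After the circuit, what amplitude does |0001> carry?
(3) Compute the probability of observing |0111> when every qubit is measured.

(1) The probability of measuring |1100> is 0.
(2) |0001> carries amplitude sqrt(2)*I/2 in the final state.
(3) The probability of measuring |0111> is 0.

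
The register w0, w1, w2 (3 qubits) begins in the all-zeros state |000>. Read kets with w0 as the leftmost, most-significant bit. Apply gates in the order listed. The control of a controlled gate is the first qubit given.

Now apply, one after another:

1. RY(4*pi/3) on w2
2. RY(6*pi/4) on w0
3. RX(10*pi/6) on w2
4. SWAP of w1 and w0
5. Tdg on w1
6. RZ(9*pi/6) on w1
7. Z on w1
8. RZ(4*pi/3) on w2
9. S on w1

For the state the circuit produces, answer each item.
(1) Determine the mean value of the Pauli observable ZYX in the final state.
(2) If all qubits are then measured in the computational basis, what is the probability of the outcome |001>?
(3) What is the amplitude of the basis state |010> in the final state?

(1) In the final state, ZYX has expectation -sqrt(6)/8 + 3*sqrt(2)/16.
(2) The probability of measuring |001> is 5/16.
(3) |010> carries amplitude sqrt(6)*(-1 + I)*exp(I*pi/3)/8 in the final state.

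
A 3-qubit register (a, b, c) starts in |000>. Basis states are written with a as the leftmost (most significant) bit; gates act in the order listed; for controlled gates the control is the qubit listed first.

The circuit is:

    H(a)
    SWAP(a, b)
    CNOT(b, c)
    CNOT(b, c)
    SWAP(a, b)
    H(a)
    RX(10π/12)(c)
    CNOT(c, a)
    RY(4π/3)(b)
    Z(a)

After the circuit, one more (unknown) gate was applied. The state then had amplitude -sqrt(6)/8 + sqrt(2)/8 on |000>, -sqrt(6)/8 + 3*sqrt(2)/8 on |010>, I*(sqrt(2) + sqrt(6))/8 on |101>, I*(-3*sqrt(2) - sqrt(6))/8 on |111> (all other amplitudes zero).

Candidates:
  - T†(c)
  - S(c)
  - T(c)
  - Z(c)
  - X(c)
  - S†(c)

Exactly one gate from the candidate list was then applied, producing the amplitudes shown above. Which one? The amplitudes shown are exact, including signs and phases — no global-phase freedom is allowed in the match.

The applied gate was Z(c). Key observation: steps 1-6 multiply out to the identity, so the circuit reduces to the remaining gates.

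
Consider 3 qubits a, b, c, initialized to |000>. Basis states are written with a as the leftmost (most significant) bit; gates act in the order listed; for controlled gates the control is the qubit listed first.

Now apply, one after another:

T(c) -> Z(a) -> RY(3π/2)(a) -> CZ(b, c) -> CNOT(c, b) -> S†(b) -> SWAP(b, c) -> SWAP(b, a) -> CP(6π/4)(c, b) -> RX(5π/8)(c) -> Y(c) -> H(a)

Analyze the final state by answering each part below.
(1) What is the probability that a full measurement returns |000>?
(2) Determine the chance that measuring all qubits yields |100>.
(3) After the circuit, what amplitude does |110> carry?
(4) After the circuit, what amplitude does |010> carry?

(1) A full measurement returns |000> with probability sqrt(2 - sqrt(2))/16 + 1/8.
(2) A full measurement returns |100> with probability sqrt(2 - sqrt(2))/16 + 1/8.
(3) |110> carries amplitude -sin(5*pi/16)/2 in the final state.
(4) The final state's coefficient on |010> equals -sin(5*pi/16)/2.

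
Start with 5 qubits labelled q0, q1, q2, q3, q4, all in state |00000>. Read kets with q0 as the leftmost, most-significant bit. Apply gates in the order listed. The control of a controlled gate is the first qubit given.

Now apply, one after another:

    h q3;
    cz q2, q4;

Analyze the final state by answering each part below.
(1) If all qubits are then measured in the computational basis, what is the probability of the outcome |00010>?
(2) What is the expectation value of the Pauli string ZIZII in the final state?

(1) Outcome |00010> occurs with probability 1/2.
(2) The expectation value of ZIZII is 1.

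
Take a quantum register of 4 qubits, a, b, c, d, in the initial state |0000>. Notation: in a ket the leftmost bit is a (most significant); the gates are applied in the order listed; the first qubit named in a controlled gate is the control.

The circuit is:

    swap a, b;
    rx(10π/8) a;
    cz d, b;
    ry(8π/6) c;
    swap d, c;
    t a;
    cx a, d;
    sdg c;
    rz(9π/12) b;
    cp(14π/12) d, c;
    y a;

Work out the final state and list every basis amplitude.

The final amplitudes are sqrt(3*sqrt(2) + 6)*exp(7*I*pi/8)/4 on |0000>, -sqrt(sqrt(2) + 2)*exp(7*I*pi/8)/4 on |0001>, sqrt(2 - sqrt(2))*exp(I*pi/8)/4 on |1000>, -sqrt(6 - 3*sqrt(2))*exp(I*pi/8)/4 on |1001>, and 0 on every other basis state.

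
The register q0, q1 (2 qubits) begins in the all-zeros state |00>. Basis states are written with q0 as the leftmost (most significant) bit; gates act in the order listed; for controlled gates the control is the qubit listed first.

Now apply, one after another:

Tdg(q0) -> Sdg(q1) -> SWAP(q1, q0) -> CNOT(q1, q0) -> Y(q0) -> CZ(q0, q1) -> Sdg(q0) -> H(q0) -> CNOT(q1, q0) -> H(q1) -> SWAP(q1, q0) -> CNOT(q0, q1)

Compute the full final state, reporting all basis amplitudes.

The final amplitudes are 1/2 on |00>, -1/2 on |01>, -1/2 on |10>, 1/2 on |11>.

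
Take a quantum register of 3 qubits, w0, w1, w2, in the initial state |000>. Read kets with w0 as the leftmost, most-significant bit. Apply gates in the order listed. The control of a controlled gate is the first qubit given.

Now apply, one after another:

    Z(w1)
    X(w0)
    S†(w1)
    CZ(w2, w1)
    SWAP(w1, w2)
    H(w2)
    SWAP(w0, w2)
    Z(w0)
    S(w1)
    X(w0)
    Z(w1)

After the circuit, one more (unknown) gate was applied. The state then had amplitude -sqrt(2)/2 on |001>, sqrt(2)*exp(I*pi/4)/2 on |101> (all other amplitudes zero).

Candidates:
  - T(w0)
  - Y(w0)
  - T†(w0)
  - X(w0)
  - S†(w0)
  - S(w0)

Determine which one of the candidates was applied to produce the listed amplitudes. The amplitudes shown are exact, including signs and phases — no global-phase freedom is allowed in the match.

It was T(w0) that produced the state shown.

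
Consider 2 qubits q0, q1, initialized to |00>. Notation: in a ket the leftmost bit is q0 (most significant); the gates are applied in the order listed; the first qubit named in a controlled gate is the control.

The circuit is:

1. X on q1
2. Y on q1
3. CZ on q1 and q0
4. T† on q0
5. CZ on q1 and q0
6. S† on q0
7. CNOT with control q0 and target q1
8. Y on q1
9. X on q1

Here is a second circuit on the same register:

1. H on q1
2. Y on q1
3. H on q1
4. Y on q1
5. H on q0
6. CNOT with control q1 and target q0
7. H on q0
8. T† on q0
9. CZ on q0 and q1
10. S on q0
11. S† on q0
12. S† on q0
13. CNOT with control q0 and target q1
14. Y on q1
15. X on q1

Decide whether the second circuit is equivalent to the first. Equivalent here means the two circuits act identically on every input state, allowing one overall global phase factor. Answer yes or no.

No, they are not equivalent — no single phase factor reconciles the two unitaries.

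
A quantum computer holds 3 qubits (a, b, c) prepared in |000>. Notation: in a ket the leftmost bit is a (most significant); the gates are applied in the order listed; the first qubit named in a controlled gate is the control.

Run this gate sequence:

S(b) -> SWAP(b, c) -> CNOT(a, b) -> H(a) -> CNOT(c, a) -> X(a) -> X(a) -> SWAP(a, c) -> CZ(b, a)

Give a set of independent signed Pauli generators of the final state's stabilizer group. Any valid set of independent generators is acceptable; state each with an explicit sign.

The stabilizer group can be generated by +IIX, +ZII, +IZI, among other valid generating sets.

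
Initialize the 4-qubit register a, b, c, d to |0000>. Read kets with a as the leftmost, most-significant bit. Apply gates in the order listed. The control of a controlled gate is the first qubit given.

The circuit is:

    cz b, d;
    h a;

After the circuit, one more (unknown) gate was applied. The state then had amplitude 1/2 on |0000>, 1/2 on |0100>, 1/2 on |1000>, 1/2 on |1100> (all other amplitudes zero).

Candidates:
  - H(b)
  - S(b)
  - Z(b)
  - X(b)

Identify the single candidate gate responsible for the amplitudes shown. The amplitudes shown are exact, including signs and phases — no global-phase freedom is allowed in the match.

It was H(b) that produced the state shown.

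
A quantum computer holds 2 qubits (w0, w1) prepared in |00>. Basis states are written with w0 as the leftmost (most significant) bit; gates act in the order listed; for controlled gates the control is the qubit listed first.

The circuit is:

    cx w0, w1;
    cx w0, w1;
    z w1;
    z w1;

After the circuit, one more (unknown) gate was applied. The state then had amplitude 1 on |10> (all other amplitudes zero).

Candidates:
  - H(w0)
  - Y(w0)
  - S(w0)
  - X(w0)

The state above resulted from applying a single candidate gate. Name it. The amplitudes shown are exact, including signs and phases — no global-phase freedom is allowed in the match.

The applied gate was X(w0). Key observation: steps 1-2 multiply out to the identity, so the circuit reduces to the remaining gates.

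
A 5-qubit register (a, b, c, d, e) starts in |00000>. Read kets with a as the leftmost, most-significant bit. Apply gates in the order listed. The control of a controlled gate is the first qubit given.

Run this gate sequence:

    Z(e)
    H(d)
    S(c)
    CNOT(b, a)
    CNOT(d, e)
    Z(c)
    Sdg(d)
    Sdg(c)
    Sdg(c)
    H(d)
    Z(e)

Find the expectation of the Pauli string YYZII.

In the final state, YYZII has expectation 0.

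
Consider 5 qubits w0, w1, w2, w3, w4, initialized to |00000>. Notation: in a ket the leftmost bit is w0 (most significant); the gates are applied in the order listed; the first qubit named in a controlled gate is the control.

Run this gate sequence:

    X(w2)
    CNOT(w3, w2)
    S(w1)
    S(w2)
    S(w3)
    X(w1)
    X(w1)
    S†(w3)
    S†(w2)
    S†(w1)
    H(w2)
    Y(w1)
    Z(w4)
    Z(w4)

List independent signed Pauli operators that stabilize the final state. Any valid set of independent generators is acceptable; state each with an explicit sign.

One valid set of independent stabilizer generators is -IIXII, +ZIIII, -IZIII, +IIIZI, +IIIIZ (any independent generating set of the same group is equally correct).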